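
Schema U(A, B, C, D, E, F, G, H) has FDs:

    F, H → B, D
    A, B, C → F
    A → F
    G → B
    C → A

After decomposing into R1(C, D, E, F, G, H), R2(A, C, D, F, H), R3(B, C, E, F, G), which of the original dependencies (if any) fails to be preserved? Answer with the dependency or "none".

F, H → B, D

Check F, H → B, D: no single fragment contains all of {B, D, F, H}, and the restricted closure of {F, H} across the fragments never reaches {B, D}.
A, B, C → F is preserved.
A → F is preserved.
G → B is preserved.
C → A is preserved.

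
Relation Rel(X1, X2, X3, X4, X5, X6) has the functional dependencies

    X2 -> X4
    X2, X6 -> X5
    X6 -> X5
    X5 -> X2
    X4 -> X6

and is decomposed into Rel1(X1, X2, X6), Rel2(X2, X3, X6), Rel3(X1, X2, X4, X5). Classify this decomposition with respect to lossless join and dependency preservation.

Lossless test (chase): Rows 1 and 2 agree on X2; apply X2→X4 and equate their X4 entries. Rows 1 and 3 agree on X2; apply X2→X4 and equate their X4 entries. Rows 1 and 2 agree on X2, X6; apply X2, X6→X5 and equate their X5 entries. Rows 1 and 3 agree on X4; apply X4→X6 and equate their X6 entries. Rows 1 and 3 agree on X2, X6; apply X2, X6→X5 and equate their X5 entries. No row becomes fully distinguished — the join is lossy.
Dependency preservation: X2, X6 → X5; X6 → X5; X4 → X6 are not contained in any single fragment, but the restricted closure of each left-hand side across the fragments still reaches the right-hand side; the remaining FDs each lie inside some fragment. All dependencies are preserved.

lossy but dependency-preserving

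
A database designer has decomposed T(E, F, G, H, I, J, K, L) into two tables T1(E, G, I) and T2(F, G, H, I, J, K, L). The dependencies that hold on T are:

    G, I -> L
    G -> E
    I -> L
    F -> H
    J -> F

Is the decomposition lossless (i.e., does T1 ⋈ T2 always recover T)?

Common attributes: T1 ∩ T2 = {G, I}.
Closure of {G, I}: G, I → L applies, adding L; G → E applies, adding E. So (G, I)⁺ = {E, G, I, L}.
This closure contains every attribute of T1, so T1 ∩ T2 → T1. The join is lossless.

Yes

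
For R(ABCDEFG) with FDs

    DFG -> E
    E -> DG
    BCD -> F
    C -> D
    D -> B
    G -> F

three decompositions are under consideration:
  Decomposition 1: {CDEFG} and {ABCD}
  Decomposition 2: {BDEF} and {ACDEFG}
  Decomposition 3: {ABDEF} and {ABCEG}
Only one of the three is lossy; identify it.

Decomposition 1

Decomposition 1: common = {CD}, closure = {BCDF} → lossy.
Decomposition 2: common = {DEF}, closure = {BDEFG} → lossless.
Decomposition 3: common = {ABE}, closure = {ABDEFG} → lossless.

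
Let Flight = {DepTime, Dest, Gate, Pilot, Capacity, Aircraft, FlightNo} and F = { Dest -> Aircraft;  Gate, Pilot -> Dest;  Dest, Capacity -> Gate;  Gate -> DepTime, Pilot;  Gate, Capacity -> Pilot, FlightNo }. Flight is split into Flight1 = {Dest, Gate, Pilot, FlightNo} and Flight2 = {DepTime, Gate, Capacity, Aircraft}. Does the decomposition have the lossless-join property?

Common attributes: Flight1 ∩ Flight2 = {Gate}.
Closure of {Gate}: Gate → DepTime, Pilot applies, adding DepTime, Pilot; Gate, Pilot → Dest applies, adding Dest; Dest → Aircraft applies, adding Aircraft. So (Gate)⁺ = {DepTime, Dest, Gate, Pilot, Aircraft}.
The closure contains neither all of Flight1 = {Dest, Gate, Pilot, FlightNo} nor all of Flight2 = {DepTime, Gate, Capacity, Aircraft}, so the common attributes are not a superkey of either fragment. The join is lossy.

No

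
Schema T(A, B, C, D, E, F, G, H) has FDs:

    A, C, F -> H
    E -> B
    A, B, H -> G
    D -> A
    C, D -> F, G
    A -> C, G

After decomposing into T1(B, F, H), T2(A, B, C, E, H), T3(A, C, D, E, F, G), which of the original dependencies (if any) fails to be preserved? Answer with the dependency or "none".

Check A, C, F → H: no single fragment contains all of {A, C, F, H}, and the restricted closure of {A, C, F} across the fragments never reaches {H}.
E → B is preserved.
A, B, H → G is preserved.
D → A is preserved.
C, D → F, G is preserved.
A → C, G is preserved.

A, C, F -> H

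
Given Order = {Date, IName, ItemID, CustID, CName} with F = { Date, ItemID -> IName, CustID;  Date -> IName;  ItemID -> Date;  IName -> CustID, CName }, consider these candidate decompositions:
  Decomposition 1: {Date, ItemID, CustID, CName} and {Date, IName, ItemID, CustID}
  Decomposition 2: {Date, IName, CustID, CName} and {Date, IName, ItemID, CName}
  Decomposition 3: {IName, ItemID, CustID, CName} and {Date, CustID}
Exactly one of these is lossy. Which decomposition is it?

Decomposition 1: common = {Date, ItemID, CustID}, closure = {Date, IName, ItemID, CustID, CName} → lossless.
Decomposition 2: common = {Date, IName, CName}, closure = {Date, IName, CustID, CName} → lossless.
Decomposition 3: common = {CustID}, closure = {CustID} → lossy.

Decomposition 3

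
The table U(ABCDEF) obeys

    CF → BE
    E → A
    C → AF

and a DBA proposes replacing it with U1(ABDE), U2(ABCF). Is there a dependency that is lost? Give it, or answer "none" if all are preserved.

CF → BE

Check CF → BE: no single fragment contains all of {BCEF}, and the restricted closure of {CF} across the fragments never reaches {BE}.
E → A is preserved.
C → AF is preserved.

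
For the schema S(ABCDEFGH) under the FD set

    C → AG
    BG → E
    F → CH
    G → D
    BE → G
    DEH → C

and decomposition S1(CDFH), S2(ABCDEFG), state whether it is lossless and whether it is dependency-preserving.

lossless but not dependency-preserving

Lossless test: (CDF)⁺ = {ACDFGH}, which contains all of one fragment — lossless.
Dependency preservation: the restricted closure of {DEH} across the fragments never reaches {C}, so DEH → C cannot be enforced without a join — not preserved.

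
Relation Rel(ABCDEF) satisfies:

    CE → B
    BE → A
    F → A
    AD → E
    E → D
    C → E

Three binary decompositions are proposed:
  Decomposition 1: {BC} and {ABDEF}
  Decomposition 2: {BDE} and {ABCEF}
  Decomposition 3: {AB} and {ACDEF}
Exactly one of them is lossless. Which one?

Decomposition 1: common = {B}, closure = {B} → lossy.
Decomposition 2: common = {BE}, closure = {ABDE} → lossless.
Decomposition 3: common = {A}, closure = {A} → lossy.

Decomposition 2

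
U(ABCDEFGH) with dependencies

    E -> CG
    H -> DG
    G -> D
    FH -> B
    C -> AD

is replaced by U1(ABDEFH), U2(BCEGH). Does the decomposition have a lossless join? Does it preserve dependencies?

Lossless test: (BEH)⁺ = {ABCDEGH}, which contains all of one fragment — lossless.
Dependency preservation: the restricted closure of {G} across the fragments never reaches {D}, so G → D cannot be enforced without a join — not preserved.

lossless but not dependency-preserving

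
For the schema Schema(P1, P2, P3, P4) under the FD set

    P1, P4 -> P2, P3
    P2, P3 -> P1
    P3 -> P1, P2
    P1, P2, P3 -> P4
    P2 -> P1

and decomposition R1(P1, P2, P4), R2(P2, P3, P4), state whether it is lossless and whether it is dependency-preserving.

lossless and dependency-preserving

Lossless test: (P2, P4)⁺ = {P1, P2, P3, P4}, which contains all of one fragment — lossless.
Dependency preservation: P1, P4 → P2, P3; P2, P3 → P1; P3 → P1, P2; P1, P2, P3 → P4 are not contained in any single fragment, but the restricted closure of each left-hand side across the fragments still reaches the right-hand side; the remaining FDs each lie inside some fragment. All dependencies are preserved.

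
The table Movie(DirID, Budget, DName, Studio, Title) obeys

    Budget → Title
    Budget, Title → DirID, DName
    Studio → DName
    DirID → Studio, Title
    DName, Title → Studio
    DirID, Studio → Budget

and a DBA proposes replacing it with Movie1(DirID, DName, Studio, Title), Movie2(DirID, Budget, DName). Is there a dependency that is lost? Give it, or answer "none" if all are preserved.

Budget → Title: restricted closure across fragments reaches Title.
Budget, Title → DirID, DName: restricted closure across fragments reaches DirID, DName.
Studio → DName lies within Movie1.
DirID → Studio, Title lies within Movie1.
DName, Title → Studio lies within Movie1.
DirID, Studio → Budget: restricted closure across fragments reaches Budget.
Every dependency is enforceable on the fragments, so the decomposition is dependency-preserving.

none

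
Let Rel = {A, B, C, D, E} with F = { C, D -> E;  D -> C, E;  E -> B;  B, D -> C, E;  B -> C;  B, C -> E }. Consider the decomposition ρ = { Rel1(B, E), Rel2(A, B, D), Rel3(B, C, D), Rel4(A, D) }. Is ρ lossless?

Chase test. Columns are A, B, C, D, E; row i has aⱼ where attribute j ∈ Reli, else bᵢⱼ.
Initial tableau (one row per fragment):
  row 1: b11 a2 b13 b14 a5
  row 2: a1 a2 b23 a4 b25
  row 3: b31 a2 a3 a4 b35
  row 4: a1 b42 b43 a4 b45
Rows 2 and 3 agree on D; apply D→C, E and equate their C, E entries.
Rows 2 and 4 agree on D; apply D→C, E and equate their C, E entries.
Rows 2 and 4 agree on E; apply E→B and equate their B entries.
Rows 1 and 2 agree on B; apply B→C and equate their C entries.
Rows 1 and 2 agree on B, C; apply B, C→E and equate their E entries.
Row 2 is now all distinguished symbols — the join is lossless.

Yes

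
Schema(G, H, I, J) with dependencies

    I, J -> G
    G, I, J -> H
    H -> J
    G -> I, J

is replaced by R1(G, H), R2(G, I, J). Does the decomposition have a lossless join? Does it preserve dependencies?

Lossless test: (G)⁺ = {G, H, I, J}, which contains all of one fragment — lossless.
Dependency preservation: the restricted closure of {H} across the fragments never reaches {J}, so H → J cannot be enforced without a join — not preserved.

lossless but not dependency-preserving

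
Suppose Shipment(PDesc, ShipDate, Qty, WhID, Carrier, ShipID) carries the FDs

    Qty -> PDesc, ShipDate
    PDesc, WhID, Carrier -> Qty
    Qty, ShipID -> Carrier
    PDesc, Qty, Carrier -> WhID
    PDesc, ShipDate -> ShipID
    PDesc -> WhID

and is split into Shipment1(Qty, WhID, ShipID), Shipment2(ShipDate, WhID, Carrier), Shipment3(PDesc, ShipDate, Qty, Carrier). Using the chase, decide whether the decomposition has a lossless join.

Yes

Chase test. Columns are PDesc, ShipDate, Qty, WhID, Carrier, ShipID; row i has aⱼ where attribute j ∈ Shipmenti, else bᵢⱼ.
Initial tableau (one row per fragment):
  row 1: b11 b12 a3 a4 b15 a6
  row 2: b21 a2 b23 a4 a5 b26
  row 3: a1 a2 a3 b34 a5 b36
Rows 1 and 3 agree on Qty; apply Qty→PDesc, ShipDate and equate their PDesc, ShipDate entries.
Rows 1 and 3 agree on PDesc, ShipDate; apply PDesc, ShipDate→ShipID and equate their ShipID entries.
Rows 1 and 3 agree on PDesc; apply PDesc→WhID and equate their WhID entries.
Rows 1 and 3 agree on Qty, ShipID; apply Qty, ShipID→Carrier and equate their Carrier entries.
Row 1 is now all distinguished symbols — the join is lossless.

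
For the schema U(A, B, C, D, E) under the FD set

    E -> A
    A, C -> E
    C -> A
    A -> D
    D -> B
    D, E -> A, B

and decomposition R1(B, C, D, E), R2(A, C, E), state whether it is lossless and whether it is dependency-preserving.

Lossless test: (C, E)⁺ = {A, B, C, D, E}, which contains all of one fragment — lossless.
Dependency preservation: the restricted closure of {A} across the fragments never reaches {D}, so A → D cannot be enforced without a join — not preserved.

lossless but not dependency-preserving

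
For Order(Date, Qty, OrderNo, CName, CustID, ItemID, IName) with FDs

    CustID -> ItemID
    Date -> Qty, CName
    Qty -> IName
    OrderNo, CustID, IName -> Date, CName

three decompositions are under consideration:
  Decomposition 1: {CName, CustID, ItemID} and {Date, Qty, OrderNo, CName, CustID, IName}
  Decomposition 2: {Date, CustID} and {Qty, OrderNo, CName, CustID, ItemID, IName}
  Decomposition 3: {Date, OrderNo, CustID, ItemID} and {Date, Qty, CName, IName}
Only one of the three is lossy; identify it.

Decomposition 2

Decomposition 1: common = {CName, CustID}, closure = {CName, CustID, ItemID} → lossless.
Decomposition 2: common = {CustID}, closure = {CustID, ItemID} → lossy.
Decomposition 3: common = {Date}, closure = {Date, Qty, CName, IName} → lossless.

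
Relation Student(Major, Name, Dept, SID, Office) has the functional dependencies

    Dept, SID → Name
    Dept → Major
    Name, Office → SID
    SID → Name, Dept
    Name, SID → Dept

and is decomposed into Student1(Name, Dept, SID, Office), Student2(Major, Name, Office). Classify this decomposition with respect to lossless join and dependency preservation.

lossless but not dependency-preserving

Lossless test: (Name, Office)⁺ = {Major, Name, Dept, SID, Office}, which contains all of one fragment — lossless.
Dependency preservation: the restricted closure of {Dept} across the fragments never reaches {Major}, so Dept → Major cannot be enforced without a join — not preserved.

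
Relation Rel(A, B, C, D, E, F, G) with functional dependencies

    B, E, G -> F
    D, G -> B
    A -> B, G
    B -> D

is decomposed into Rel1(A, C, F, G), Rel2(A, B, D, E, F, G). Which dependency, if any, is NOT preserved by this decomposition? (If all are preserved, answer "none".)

B, E, G → F lies within Rel2.
D, G → B lies within Rel2.
A → B, G lies within Rel2.
B → D lies within Rel2.
Every dependency is enforceable on the fragments, so the decomposition is dependency-preserving.

none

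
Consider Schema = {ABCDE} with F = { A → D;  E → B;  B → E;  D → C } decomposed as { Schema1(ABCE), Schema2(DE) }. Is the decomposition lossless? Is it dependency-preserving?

lossy and not dependency-preserving

Lossless test: (E)⁺ = {BE}, which is a superkey of neither fragment — lossy.
Dependency preservation: the restricted closure of {A} across the fragments never reaches {D}, so A → D cannot be enforced without a join — not preserved.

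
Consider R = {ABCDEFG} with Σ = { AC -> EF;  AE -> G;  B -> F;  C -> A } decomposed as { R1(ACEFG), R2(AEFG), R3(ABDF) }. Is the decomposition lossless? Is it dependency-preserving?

lossy but dependency-preserving

Lossless test (chase): applying each FD to every pair of rows produces no changes in the tableau, so no row becomes fully distinguished — the join is lossy.
Dependency preservation: every FD's attributes lie within a single fragment, so each can be enforced locally — preserved.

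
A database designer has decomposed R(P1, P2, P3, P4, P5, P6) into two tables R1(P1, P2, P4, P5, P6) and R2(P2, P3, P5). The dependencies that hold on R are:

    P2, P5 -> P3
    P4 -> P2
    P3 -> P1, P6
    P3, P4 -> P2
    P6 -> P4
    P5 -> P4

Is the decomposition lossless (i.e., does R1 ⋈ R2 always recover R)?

Common attributes: R1 ∩ R2 = {P2, P5}.
Closure of {P2, P5}: P2, P5 → P3 applies, adding P3; P3 → P1, P6 applies, adding P1, P6; P6 → P4 applies, adding P4. So (P2, P5)⁺ = {P1, P2, P3, P4, P5, P6}.
This closure contains every attribute of R1, so R1 ∩ R2 → R1. The join is lossless.

Yes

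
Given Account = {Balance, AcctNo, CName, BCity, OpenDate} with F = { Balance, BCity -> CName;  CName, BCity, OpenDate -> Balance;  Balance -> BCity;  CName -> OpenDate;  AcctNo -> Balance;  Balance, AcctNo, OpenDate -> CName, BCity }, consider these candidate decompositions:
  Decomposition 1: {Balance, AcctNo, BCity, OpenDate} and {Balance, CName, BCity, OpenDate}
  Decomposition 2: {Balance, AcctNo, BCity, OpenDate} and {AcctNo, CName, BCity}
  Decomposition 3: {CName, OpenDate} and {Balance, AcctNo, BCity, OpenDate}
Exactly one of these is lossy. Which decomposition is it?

Decomposition 1: common = {Balance, BCity, OpenDate}, closure = {Balance, CName, BCity, OpenDate} → lossless.
Decomposition 2: common = {AcctNo, BCity}, closure = {Balance, AcctNo, CName, BCity, OpenDate} → lossless.
Decomposition 3: common = {OpenDate}, closure = {OpenDate} → lossy.

Decomposition 3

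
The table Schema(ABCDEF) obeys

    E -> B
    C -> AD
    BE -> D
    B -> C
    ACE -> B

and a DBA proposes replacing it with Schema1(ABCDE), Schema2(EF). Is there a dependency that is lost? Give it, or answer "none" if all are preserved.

none

E → B lies within Schema1.
C → AD lies within Schema1.
BE → D lies within Schema1.
B → C lies within Schema1.
ACE → B lies within Schema1.
Every dependency is enforceable on the fragments, so the decomposition is dependency-preserving.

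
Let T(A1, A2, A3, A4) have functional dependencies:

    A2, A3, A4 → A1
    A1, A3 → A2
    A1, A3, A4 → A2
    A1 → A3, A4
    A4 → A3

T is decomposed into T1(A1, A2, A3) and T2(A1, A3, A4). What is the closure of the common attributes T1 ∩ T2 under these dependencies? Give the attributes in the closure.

A1, A2, A3, A4

T1 ∩ T2 = {A1, A3}.
A1, A3 → A2 applies, adding A2
A1 → A3, A4 applies, adding A4
Closure: {A1, A2, A3, A4}.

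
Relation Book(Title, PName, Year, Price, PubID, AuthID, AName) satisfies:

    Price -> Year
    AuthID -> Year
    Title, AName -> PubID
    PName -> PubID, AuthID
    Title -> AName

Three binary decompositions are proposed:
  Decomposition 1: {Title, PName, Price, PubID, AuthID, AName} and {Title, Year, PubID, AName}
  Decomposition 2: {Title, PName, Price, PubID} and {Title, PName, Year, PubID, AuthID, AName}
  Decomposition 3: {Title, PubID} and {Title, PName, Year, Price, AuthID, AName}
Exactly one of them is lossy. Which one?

Decomposition 1

Decomposition 1: common = {Title, PubID, AName}, closure = {Title, PubID, AName} → lossy.
Decomposition 2: common = {Title, PName, PubID}, closure = {Title, PName, Year, PubID, AuthID, AName} → lossless.
Decomposition 3: common = {Title}, closure = {Title, PubID, AName} → lossless.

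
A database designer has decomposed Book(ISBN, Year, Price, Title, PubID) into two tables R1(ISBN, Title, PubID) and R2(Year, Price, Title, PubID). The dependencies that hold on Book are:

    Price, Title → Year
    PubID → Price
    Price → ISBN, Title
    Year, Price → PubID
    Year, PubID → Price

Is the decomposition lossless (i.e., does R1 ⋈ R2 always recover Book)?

Common attributes: R1 ∩ R2 = {Title, PubID}.
Closure of {Title, PubID}: PubID → Price applies, adding Price; Price → ISBN, Title applies, adding ISBN; Price, Title → Year applies, adding Year. So (Title, PubID)⁺ = {ISBN, Year, Price, Title, PubID}.
This closure contains every attribute of R1, so R1 ∩ R2 → R1. The join is lossless.

Yes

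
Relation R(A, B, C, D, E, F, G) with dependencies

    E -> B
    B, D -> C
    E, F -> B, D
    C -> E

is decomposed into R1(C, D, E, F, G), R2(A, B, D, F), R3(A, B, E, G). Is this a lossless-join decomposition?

Chase test. Columns are A, B, C, D, E, F, G; row i has aⱼ where attribute j ∈ Ri, else bᵢⱼ.
Initial tableau (one row per fragment):
  row 1: b11 b12 a3 a4 a5 a6 a7
  row 2: a1 a2 b23 a4 b25 a6 b27
  row 3: a1 a2 b33 b34 a5 b36 a7
Rows 1 and 3 agree on E; apply E→B and equate their B entries.
Rows 1 and 2 agree on B, D; apply B, D→C and equate their C entries.
Rows 1 and 2 agree on C; apply C→E and equate their E entries.
No row becomes fully distinguished — the join is lossy.

No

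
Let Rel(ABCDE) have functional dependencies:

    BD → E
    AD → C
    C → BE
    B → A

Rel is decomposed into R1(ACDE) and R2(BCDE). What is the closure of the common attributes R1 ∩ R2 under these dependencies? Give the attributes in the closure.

R1 ∩ R2 = {CDE}.
C → BE applies, adding B
B → A applies, adding A
Closure: {ABCDE}.

ABCDE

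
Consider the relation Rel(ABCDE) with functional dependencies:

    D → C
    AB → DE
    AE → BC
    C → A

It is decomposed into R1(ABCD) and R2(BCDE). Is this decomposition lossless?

Common attributes: R1 ∩ R2 = {BCD}.
Closure of {BCD}: C → A applies, adding A; AB → DE applies, adding E. So (BCD)⁺ = {ABCDE}.
This closure contains every attribute of R1, so R1 ∩ R2 → R1. The join is lossless.

Yes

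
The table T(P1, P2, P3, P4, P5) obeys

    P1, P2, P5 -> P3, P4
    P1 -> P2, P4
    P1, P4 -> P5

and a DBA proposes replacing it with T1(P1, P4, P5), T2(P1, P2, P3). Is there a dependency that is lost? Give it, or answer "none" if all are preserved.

P1, P2, P5 → P3, P4: restricted closure across fragments reaches P3, P4.
P1 → P2, P4: restricted closure across fragments reaches P2, P4.
P1, P4 → P5 lies within T1.
Every dependency is enforceable on the fragments, so the decomposition is dependency-preserving.

none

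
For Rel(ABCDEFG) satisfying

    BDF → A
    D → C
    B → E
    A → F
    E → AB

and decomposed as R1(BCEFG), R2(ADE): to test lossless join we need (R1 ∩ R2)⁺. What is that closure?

ABEF

R1 ∩ R2 = {E}.
E → AB applies, adding AB
A → F applies, adding F
Closure: {ABEF}.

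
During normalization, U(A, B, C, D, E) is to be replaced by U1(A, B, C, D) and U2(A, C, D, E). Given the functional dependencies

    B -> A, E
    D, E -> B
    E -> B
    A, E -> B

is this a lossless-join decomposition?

No

Common attributes: U1 ∩ U2 = {A, C, D}.
No dependency enlarges {A, C, D}, so (A, C, D)⁺ = {A, C, D}.
The closure contains neither all of U1 = {A, B, C, D} nor all of U2 = {A, C, D, E}, so the common attributes are not a superkey of either fragment. The join is lossy.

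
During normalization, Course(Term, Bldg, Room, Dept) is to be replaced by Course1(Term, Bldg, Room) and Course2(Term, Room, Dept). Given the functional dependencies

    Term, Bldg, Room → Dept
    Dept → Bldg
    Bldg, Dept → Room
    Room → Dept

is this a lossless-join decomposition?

Yes

Common attributes: Course1 ∩ Course2 = {Term, Room}.
Closure of {Term, Room}: Room → Dept applies, adding Dept; Dept → Bldg applies, adding Bldg. So (Term, Room)⁺ = {Term, Bldg, Room, Dept}.
This closure contains every attribute of Course1, so Course1 ∩ Course2 → Course1. The join is lossless.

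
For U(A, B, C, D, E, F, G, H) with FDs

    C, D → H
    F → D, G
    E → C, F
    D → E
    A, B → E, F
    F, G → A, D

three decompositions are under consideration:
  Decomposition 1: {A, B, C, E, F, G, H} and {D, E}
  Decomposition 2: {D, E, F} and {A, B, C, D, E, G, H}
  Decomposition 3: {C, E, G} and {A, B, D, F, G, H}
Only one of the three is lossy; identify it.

Decomposition 1: common = {E}, closure = {A, C, D, E, F, G, H} → lossless.
Decomposition 2: common = {D, E}, closure = {A, C, D, E, F, G, H} → lossless.
Decomposition 3: common = {G}, closure = {G} → lossy.

Decomposition 3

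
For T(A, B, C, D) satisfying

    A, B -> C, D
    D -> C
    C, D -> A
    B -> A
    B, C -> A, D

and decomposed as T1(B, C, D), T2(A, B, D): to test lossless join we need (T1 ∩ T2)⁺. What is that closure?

A, B, C, D

T1 ∩ T2 = {B, D}.
D → C applies, adding C
C, D → A applies, adding A
Closure: {A, B, C, D}.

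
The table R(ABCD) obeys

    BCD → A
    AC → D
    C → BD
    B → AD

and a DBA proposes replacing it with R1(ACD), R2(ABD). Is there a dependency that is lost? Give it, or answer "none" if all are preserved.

Check C → BD: no single fragment contains all of {BCD}, and the restricted closure of {C} across the fragments never reaches {BD}.
BCD → A is preserved.
AC → D is preserved.
B → AD is preserved.

C → BD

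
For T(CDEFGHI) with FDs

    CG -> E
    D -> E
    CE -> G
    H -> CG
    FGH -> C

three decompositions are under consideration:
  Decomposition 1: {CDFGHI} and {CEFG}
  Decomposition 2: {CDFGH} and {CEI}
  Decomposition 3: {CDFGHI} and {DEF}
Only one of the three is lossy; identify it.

Decomposition 1: common = {CFG}, closure = {CEFG} → lossless.
Decomposition 2: common = {C}, closure = {C} → lossy.
Decomposition 3: common = {DF}, closure = {DEF} → lossless.

Decomposition 2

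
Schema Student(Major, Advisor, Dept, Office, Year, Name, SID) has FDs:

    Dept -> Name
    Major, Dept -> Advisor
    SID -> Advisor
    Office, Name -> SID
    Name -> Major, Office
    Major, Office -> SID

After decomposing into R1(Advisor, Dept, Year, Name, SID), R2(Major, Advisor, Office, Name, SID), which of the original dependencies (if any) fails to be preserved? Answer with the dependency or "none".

none

Dept → Name lies within R1.
Major, Dept → Advisor: restricted closure across fragments reaches Advisor.
SID → Advisor lies within R1.
Office, Name → SID lies within R2.
Name → Major, Office lies within R2.
Major, Office → SID lies within R2.
Every dependency is enforceable on the fragments, so the decomposition is dependency-preserving.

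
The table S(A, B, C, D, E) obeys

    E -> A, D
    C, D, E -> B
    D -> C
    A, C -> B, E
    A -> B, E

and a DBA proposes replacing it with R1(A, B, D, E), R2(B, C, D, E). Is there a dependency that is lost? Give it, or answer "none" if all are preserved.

none

E → A, D lies within R1.
C, D, E → B lies within R2.
D → C lies within R2.
A, C → B, E: restricted closure across fragments reaches B, E.
A → B, E lies within R1.
Every dependency is enforceable on the fragments, so the decomposition is dependency-preserving.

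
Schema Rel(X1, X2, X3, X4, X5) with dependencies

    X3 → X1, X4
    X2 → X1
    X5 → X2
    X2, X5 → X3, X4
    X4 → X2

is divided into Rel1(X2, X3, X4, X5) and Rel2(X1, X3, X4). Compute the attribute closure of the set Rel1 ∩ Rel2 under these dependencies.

X1, X2, X3, X4

Rel1 ∩ Rel2 = {X3, X4}.
X3 → X1, X4 applies, adding X1
X4 → X2 applies, adding X2
Closure: {X1, X2, X3, X4}.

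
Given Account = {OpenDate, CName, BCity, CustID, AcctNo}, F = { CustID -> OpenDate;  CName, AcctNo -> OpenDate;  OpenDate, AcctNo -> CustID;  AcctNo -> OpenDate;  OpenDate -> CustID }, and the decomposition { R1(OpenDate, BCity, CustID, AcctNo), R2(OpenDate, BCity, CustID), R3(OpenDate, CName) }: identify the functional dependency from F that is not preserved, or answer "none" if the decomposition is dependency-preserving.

none

CustID → OpenDate lies within R1.
CName, AcctNo → OpenDate: restricted closure across fragments reaches OpenDate.
OpenDate, AcctNo → CustID lies within R1.
AcctNo → OpenDate lies within R1.
OpenDate → CustID lies within R1.
Every dependency is enforceable on the fragments, so the decomposition is dependency-preserving.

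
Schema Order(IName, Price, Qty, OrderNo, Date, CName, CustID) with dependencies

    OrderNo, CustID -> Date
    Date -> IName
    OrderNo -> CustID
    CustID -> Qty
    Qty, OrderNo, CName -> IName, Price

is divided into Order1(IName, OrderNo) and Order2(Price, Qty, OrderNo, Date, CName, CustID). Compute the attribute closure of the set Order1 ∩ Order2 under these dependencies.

Order1 ∩ Order2 = {OrderNo}.
OrderNo → CustID applies, adding CustID
CustID → Qty applies, adding Qty
OrderNo, CustID → Date applies, adding Date
Date → IName applies, adding IName
Closure: {IName, Qty, OrderNo, Date, CustID}.

IName, Qty, OrderNo, Date, CustID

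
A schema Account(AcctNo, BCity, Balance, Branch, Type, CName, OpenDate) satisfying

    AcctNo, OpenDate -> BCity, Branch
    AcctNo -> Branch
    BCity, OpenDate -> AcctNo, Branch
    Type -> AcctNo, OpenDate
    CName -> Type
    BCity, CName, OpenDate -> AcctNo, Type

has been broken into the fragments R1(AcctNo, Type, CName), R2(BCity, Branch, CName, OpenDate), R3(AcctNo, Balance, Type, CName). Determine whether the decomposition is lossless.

Chase test. Columns are AcctNo, BCity, Balance, Branch, Type, CName, OpenDate; row i has aⱼ where attribute j ∈ Ri, else bᵢⱼ.
Initial tableau (one row per fragment):
  row 1: a1 b12 b13 b14 a5 a6 b17
  row 2: b21 a2 b23 a4 b25 a6 a7
  row 3: a1 b32 a3 b34 a5 a6 b37
Rows 1 and 3 agree on AcctNo; apply AcctNo→Branch and equate their Branch entries.
Rows 1 and 3 agree on Type; apply Type→AcctNo, OpenDate and equate their AcctNo, OpenDate entries.
Rows 1 and 2 agree on CName; apply CName→Type and equate their Type entries.
Rows 1 and 3 agree on AcctNo, OpenDate; apply AcctNo, OpenDate→BCity, Branch and equate their BCity, Branch entries.
Rows 1 and 2 agree on Type; apply Type→AcctNo, OpenDate and equate their AcctNo, OpenDate entries.
Rows 1 and 2 agree on AcctNo, OpenDate; apply AcctNo, OpenDate→BCity, Branch and equate their BCity, Branch entries.
Row 3 is now all distinguished symbols — the join is lossless.

Yes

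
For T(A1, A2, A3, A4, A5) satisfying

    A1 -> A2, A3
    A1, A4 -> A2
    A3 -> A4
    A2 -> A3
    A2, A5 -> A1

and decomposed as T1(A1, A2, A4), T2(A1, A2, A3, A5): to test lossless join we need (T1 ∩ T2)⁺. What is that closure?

A1, A2, A3, A4

T1 ∩ T2 = {A1, A2}.
A1 → A2, A3 applies, adding A3
A3 → A4 applies, adding A4
Closure: {A1, A2, A3, A4}.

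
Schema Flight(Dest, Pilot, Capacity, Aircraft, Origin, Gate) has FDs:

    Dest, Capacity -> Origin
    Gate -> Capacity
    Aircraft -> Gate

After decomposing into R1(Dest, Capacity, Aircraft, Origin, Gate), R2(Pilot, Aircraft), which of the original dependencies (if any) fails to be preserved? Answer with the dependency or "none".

Dest, Capacity → Origin lies within R1.
Gate → Capacity lies within R1.
Aircraft → Gate lies within R1.
Every dependency is enforceable on the fragments, so the decomposition is dependency-preserving.

none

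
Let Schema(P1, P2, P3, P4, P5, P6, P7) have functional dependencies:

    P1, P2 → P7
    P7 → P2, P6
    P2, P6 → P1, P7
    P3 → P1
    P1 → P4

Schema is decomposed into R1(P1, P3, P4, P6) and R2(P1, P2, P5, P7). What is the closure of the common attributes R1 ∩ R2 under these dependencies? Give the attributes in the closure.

P1, P4

R1 ∩ R2 = {P1}.
P1 → P4 applies, adding P4
Closure: {P1, P4}.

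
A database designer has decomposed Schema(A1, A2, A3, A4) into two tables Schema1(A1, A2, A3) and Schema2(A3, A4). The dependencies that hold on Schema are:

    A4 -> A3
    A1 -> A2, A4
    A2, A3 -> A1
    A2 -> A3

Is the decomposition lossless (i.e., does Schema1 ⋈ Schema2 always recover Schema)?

No

Common attributes: Schema1 ∩ Schema2 = {A3}.
No dependency enlarges {A3}, so (A3)⁺ = {A3}.
The closure contains neither all of Schema1 = {A1, A2, A3} nor all of Schema2 = {A3, A4}, so the common attributes are not a superkey of either fragment. The join is lossy.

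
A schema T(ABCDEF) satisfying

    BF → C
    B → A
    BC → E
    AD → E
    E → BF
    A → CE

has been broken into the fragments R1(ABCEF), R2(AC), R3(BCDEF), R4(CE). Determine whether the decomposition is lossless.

Yes

Chase test. Columns are ABCDEF; row i has aⱼ where attribute j ∈ Ri, else bᵢⱼ.
Initial tableau (one row per fragment):
  row 1: a1 a2 a3 b14 a5 a6
  row 2: a1 b22 a3 b24 b25 b26
  row 3: b31 a2 a3 a4 a5 a6
  row 4: b41 b42 a3 b44 a5 b46
Rows 1 and 3 agree on B; apply B→A and equate their A entries.
Rows 1 and 4 agree on E; apply E→BF and equate their BF entries.
Rows 1 and 2 agree on A; apply A→CE and equate their CE entries.
Rows 1 and 4 agree on B; apply B→A and equate their A entries.
Rows 1 and 2 agree on E; apply E→BF and equate their BF entries.
Row 3 is now all distinguished symbols — the join is lossless.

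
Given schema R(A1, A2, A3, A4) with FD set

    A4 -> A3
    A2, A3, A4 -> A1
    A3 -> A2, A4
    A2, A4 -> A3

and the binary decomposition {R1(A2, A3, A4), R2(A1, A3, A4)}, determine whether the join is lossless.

Yes

Common attributes: R1 ∩ R2 = {A3, A4}.
Closure of {A3, A4}: A3 → A2, A4 applies, adding A2; A2, A3, A4 → A1 applies, adding A1. So (A3, A4)⁺ = {A1, A2, A3, A4}.
This closure contains every attribute of R1, so R1 ∩ R2 → R1. The join is lossless.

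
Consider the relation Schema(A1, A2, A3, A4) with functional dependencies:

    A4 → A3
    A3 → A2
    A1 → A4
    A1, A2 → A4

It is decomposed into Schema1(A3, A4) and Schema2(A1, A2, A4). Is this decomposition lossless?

Yes

Common attributes: Schema1 ∩ Schema2 = {A4}.
Closure of {A4}: A4 → A3 applies, adding A3; A3 → A2 applies, adding A2. So (A4)⁺ = {A2, A3, A4}.
This closure contains every attribute of Schema1, so Schema1 ∩ Schema2 → Schema1. The join is lossless.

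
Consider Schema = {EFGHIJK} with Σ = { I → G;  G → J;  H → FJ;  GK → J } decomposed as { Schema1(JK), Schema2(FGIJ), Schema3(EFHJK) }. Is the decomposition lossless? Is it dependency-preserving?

Lossless test (chase): applying each FD to every pair of rows produces no changes in the tableau, so no row becomes fully distinguished — the join is lossy.
Dependency preservation: GK → J is not contained in any single fragment, but the restricted closure of its left-hand side across the fragments still reaches the right-hand side; the remaining FDs each lie inside some fragment. All dependencies are preserved.

lossy but dependency-preserving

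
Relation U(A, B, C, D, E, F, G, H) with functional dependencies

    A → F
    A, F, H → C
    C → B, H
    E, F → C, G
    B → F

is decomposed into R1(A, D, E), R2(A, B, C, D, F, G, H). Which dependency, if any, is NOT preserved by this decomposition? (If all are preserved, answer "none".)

Check E, F → C, G: no single fragment contains all of {C, E, F, G}, and the restricted closure of {E, F} across the fragments never reaches {C, G}.
A → F is preserved.
A, F, H → C is preserved.
C → B, H is preserved.
B → F is preserved.

E, F → C, G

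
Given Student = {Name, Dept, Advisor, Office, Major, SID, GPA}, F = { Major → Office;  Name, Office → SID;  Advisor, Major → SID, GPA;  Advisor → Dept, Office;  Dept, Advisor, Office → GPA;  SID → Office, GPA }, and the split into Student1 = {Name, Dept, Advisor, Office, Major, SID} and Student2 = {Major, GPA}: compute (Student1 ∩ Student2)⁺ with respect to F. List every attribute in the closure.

Office, Major

Student1 ∩ Student2 = {Major}.
Major → Office applies, adding Office
Closure: {Office, Major}.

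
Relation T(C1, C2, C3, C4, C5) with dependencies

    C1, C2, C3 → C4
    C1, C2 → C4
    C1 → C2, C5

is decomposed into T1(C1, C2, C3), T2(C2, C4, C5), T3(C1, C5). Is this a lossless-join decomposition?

No

Chase test. Columns are C1, C2, C3, C4, C5; row i has aⱼ where attribute j ∈ Ti, else bᵢⱼ.
Initial tableau (one row per fragment):
  row 1: a1 a2 a3 b14 b15
  row 2: b21 a2 b23 a4 a5
  row 3: a1 b32 b33 b34 a5
Rows 1 and 3 agree on C1; apply C1→C2, C5 and equate their C2, C5 entries.
Rows 1 and 3 agree on C1, C2; apply C1, C2→C4 and equate their C4 entries.
No row becomes fully distinguished — the join is lossy.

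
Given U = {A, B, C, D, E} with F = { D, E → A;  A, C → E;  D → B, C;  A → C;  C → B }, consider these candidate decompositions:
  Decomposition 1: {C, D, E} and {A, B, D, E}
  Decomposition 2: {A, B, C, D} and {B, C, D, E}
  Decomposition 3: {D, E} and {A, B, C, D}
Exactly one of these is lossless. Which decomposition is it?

Decomposition 1: common = {D, E}, closure = {A, B, C, D, E} → lossless.
Decomposition 2: common = {B, C, D}, closure = {B, C, D} → lossy.
Decomposition 3: common = {D}, closure = {B, C, D} → lossy.

Decomposition 1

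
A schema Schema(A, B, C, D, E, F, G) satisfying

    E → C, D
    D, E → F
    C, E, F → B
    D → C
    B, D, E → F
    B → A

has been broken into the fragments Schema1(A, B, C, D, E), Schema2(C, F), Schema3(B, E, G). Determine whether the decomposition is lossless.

No

Chase test. Columns are A, B, C, D, E, F, G; row i has aⱼ where attribute j ∈ Schemai, else bᵢⱼ.
Initial tableau (one row per fragment):
  row 1: a1 a2 a3 a4 a5 b16 b17
  row 2: b21 b22 a3 b24 b25 a6 b27
  row 3: b31 a2 b33 b34 a5 b36 a7
Rows 1 and 3 agree on E; apply E→C, D and equate their C, D entries.
Rows 1 and 3 agree on D, E; apply D, E→F and equate their F entries.
Rows 1 and 3 agree on B; apply B→A and equate their A entries.
No row becomes fully distinguished — the join is lossy.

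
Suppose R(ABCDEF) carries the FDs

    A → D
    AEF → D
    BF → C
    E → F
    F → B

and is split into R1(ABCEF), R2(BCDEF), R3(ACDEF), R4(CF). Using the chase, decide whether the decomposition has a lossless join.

Chase test. Columns are ABCDEF; row i has aⱼ where attribute j ∈ Ri, else bᵢⱼ.
Initial tableau (one row per fragment):
  row 1: a1 a2 a3 b14 a5 a6
  row 2: b21 a2 a3 a4 a5 a6
  row 3: a1 b32 a3 a4 a5 a6
  row 4: b41 b42 a3 b44 b45 a6
Rows 1 and 3 agree on A; apply A→D and equate their D entries.
Rows 1 and 3 agree on F; apply F→B and equate their B entries.
Rows 1 and 4 agree on F; apply F→B and equate their B entries.
Row 1 is now all distinguished symbols — the join is lossless.

Yes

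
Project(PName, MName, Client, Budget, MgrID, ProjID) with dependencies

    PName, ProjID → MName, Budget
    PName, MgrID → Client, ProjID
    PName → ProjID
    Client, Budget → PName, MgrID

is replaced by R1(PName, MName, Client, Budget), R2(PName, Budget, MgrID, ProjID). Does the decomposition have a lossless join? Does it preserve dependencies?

lossy and not dependency-preserving

Lossless test: (PName, Budget)⁺ = {PName, MName, Budget, ProjID}, which is a superkey of neither fragment — lossy.
Dependency preservation: the restricted closure of {PName, MgrID} across the fragments never reaches {Client, ProjID}, so PName, MgrID → Client, ProjID cannot be enforced without a join — not preserved.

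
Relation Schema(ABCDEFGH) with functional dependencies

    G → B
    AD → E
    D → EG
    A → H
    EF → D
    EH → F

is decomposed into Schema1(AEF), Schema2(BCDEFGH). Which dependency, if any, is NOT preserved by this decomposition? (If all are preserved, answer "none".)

Check A → H: no single fragment contains all of {AH}, and the restricted closure of {A} across the fragments never reaches {H}.
G → B is preserved.
AD → E is preserved.
D → EG is preserved.
EF → D is preserved.
EH → F is preserved.

A → H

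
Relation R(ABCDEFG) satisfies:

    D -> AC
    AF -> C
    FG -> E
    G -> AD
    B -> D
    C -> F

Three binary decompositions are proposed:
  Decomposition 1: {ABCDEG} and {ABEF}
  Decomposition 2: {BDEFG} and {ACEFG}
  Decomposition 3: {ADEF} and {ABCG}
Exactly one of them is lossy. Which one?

Decomposition 1: common = {ABE}, closure = {ABCDEF} → lossless.
Decomposition 2: common = {EFG}, closure = {ACDEFG} → lossless.
Decomposition 3: common = {A}, closure = {A} → lossy.

Decomposition 3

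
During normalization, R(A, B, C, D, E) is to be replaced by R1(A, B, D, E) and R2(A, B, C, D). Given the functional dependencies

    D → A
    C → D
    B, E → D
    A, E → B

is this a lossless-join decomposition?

No

Common attributes: R1 ∩ R2 = {A, B, D}.
No dependency enlarges {A, B, D}, so (A, B, D)⁺ = {A, B, D}.
The closure contains neither all of R1 = {A, B, D, E} nor all of R2 = {A, B, C, D}, so the common attributes are not a superkey of either fragment. The join is lossy.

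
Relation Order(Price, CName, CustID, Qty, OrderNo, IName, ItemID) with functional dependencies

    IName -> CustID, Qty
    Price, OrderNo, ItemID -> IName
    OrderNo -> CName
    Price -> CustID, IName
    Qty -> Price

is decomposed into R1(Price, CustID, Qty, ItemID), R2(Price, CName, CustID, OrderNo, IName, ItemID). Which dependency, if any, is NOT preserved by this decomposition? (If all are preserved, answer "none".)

none

IName → CustID, Qty: restricted closure across fragments reaches CustID, Qty.
Price, OrderNo, ItemID → IName lies within R2.
OrderNo → CName lies within R2.
Price → CustID, IName lies within R2.
Qty → Price lies within R1.
Every dependency is enforceable on the fragments, so the decomposition is dependency-preserving.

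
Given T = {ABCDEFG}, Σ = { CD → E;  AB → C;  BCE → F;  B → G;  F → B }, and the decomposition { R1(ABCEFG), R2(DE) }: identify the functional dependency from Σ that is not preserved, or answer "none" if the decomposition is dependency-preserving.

CD → E

Check CD → E: no single fragment contains all of {CDE}, and the restricted closure of {CD} across the fragments never reaches {E}.
AB → C is preserved.
BCE → F is preserved.
B → G is preserved.
F → B is preserved.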